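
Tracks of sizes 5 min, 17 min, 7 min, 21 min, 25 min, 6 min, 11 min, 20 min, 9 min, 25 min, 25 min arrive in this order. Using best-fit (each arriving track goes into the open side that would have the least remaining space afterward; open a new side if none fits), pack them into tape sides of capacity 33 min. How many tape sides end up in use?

6

  5 → side 1 (new)  [load 5/33]
  17 → side 1  [load 22/33]
  7 → side 1  [load 29/33]
  21 → side 2 (new)  [load 21/33]
  25 → side 3 (new)  [load 25/33]
  6 → side 3  [load 31/33]
  11 → side 2  [load 32/33]
  20 → side 4 (new)  [load 20/33]
  9 → side 4  [load 29/33]
  25 → side 5 (new)  [load 25/33]
  25 → side 6 (new)  [load 25/33]
6 tape sides opened.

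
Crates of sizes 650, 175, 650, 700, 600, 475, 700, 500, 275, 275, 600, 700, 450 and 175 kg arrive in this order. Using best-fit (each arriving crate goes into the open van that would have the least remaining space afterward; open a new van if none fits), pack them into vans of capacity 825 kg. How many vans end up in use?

10

  650 → van 1 (new)  [load 650/825]
  175 → van 1  [load 825/825]
  650 → van 2 (new)  [load 650/825]
  700 → van 3 (new)  [load 700/825]
  600 → van 4 (new)  [load 600/825]
  475 → van 5 (new)  [load 475/825]
  700 → van 6 (new)  [load 700/825]
  500 → van 7 (new)  [load 500/825]
  275 → van 7  [load 775/825]
  275 → van 5  [load 750/825]
  600 → van 8 (new)  [load 600/825]
  700 → van 9 (new)  [load 700/825]
  450 → van 10 (new)  [load 450/825]
  175 → van 2  [load 825/825]
10 vans opened.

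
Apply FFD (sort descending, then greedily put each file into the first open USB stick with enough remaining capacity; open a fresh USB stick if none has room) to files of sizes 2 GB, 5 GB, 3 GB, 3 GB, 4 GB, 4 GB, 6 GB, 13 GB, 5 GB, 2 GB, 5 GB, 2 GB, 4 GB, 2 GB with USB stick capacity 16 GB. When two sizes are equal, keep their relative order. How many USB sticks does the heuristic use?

4

Sorted descending: 13, 6, 5, 5, 5, 4, 4, 4, 3, 3, 2, 2, 2, 2.
  13 → USB stick 1 (new)  [load 13/16]
  6 → USB stick 2 (new)  [load 6/16]
  5 → USB stick 2  [load 11/16]
  5 → USB stick 2  [load 16/16]
  5 → USB stick 3 (new)  [load 5/16]
  4 → USB stick 3  [load 9/16]
  4 → USB stick 3  [load 13/16]
  4 → USB stick 4 (new)  [load 4/16]
  3 → USB stick 1  [load 16/16]
  3 → USB stick 3  [load 16/16]
  2 → USB stick 4  [load 6/16]
  2 → USB stick 4  [load 8/16]
  2 → USB stick 4  [load 10/16]
  2 → USB stick 4  [load 12/16]
4 USB sticks opened.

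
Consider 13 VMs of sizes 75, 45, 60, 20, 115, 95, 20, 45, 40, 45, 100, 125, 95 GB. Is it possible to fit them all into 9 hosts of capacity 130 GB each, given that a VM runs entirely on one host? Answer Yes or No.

Yes

A valid assignment using 8 hosts:
  host 1: 125 = 125
  host 2: 115 = 115
  host 3: 100 + 20 = 120
  host 4: 95 + 20 = 115
  host 5: 95 = 95
  host 6: 75 + 45 = 120
  host 7: 60 + 45 = 105
  host 8: 45 + 40 = 85
That uses only 8 ≤ 9, so 9 hosts are enough.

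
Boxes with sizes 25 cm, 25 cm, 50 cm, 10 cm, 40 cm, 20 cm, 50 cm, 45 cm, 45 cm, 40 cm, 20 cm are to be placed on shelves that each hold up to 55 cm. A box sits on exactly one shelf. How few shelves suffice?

Total = 50 + 50 + 45 + 45 + 40 + 40 + 25 + 25 + 20 + 20 + 10 = 370 cm.
Lower bound: ⌈370/55⌉ = 7 shelves.
A packing using 8 shelves:
  shelf 1: 50 = 50
  shelf 2: 50 = 50
  shelf 3: 45 + 10 = 55
  shelf 4: 45 = 45
  shelf 5: 40 = 40
  shelf 6: 40 = 40
  shelf 7: 25 + 25 = 50
  shelf 8: 20 + 20 = 40
No arrangement into 7 shelves stays within capacity, so 8 is optimal.

8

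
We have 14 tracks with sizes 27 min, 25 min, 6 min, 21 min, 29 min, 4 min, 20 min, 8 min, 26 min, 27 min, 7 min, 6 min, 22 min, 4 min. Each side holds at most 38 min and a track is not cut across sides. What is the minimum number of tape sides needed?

Total = 29 + 27 + 27 + 26 + 25 + 22 + 21 + 20 + 8 + 7 + 6 + 6 + 4 + 4 = 232 min.
Lower bound: ⌈232/38⌉ = 7 tape sides.
Also, 8 tracks each exceed 19 min, and no two of those can share a side, so at least 8 tape sides are needed.
A packing using 8 tape sides:
  side 1: 29 + 8 = 37
  side 2: 27 + 7 + 4 = 38
  side 3: 27 + 6 + 4 = 37
  side 4: 26 + 6 = 32
  side 5: 25 = 25
  side 6: 22 = 22
  side 7: 21 = 21
  side 8: 20 = 20
This matches the lower bound, so 8 is optimal.

8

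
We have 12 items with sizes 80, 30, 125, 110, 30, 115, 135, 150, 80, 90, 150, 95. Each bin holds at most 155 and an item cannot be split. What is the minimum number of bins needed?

Total = 150 + 150 + 135 + 125 + 115 + 110 + 95 + 90 + 80 + 80 + 30 + 30 = 1190.
Lower bound: ⌈1190/155⌉ = 8 bins.
Also, 10 items each exceed 155/2, and no two of those can share a bin, so at least 10 bins are needed.
A packing using 10 bins:
  bin 1: 150 = 150
  bin 2: 150 = 150
  bin 3: 135 = 135
  bin 4: 125 + 30 = 155
  bin 5: 115 + 30 = 145
  bin 6: 110 = 110
  bin 7: 95 = 95
  bin 8: 90 = 90
  bin 9: 80 = 80
  bin 10: 80 = 80
This matches the lower bound, so 10 is optimal.

10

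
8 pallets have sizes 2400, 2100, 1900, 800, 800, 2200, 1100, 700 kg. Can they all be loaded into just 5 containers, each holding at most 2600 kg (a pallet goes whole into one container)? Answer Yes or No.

Total = 12000 kg; ⌈12000/2600⌉ = 5.
The bound of 5 does not rule out 5, but exhaustive search shows no assignment into 5 containers of capacity 2600 kg exists — the minimum is 6.

No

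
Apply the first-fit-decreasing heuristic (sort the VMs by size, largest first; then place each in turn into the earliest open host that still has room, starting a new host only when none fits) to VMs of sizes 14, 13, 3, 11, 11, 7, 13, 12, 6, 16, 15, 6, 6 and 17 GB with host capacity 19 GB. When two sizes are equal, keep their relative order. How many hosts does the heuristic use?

Sorted descending: 17, 16, 15, 14, 13, 13, 12, 11, 11, 7, 6, 6, 6, 3.
  17 → host 1 (new)  [load 17/19]
  16 → host 2 (new)  [load 16/19]
  15 → host 3 (new)  [load 15/19]
  14 → host 4 (new)  [load 14/19]
  13 → host 5 (new)  [load 13/19]
  13 → host 6 (new)  [load 13/19]
  12 → host 7 (new)  [load 12/19]
  11 → host 8 (new)  [load 11/19]
  11 → host 9 (new)  [load 11/19]
  7 → host 7  [load 19/19]
  6 → host 5  [load 19/19]
  6 → host 6  [load 19/19]
  6 → host 8  [load 17/19]
  3 → host 2  [load 19/19]
9 hosts opened.

9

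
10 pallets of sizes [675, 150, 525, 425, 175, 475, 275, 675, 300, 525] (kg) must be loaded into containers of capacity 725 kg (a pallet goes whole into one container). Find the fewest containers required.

Total = 675 + 675 + 525 + 525 + 475 + 425 + 300 + 275 + 175 + 150 = 4200 kg.
Lower bound: ⌈4200/725⌉ = 6 containers.
A packing using 7 containers:
  container 1: 675 = 675
  container 2: 675 = 675
  container 3: 525 + 175 = 700
  container 4: 525 + 150 = 675
  container 5: 475 = 475
  container 6: 425 + 300 = 725
  container 7: 275 = 275
No arrangement into 6 containers stays within capacity, so 7 is optimal.

7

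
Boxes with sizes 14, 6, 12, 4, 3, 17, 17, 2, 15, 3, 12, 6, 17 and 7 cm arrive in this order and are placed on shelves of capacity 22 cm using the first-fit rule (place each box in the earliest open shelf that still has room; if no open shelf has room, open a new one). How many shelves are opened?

7

  14 → shelf 1 (new)  [load 14/22]
  6 → shelf 1  [load 20/22]
  12 → shelf 2 (new)  [load 12/22]
  4 → shelf 2  [load 16/22]
  3 → shelf 2  [load 19/22]
  17 → shelf 3 (new)  [load 17/22]
  17 → shelf 4 (new)  [load 17/22]
  2 → shelf 1  [load 22/22]
  15 → shelf 5 (new)  [load 15/22]
  3 → shelf 2  [load 22/22]
  12 → shelf 6 (new)  [load 12/22]
  6 → shelf 5  [load 21/22]
  17 → shelf 7 (new)  [load 17/22]
  7 → shelf 6  [load 19/22]
7 shelves opened.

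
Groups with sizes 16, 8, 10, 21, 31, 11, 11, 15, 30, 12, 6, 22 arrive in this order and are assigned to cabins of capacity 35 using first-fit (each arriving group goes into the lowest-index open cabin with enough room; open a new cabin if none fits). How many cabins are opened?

  16 → cabin 1 (new)  [load 16/35]
  8 → cabin 1  [load 24/35]
  10 → cabin 1  [load 34/35]
  21 → cabin 2 (new)  [load 21/35]
  31 → cabin 3 (new)  [load 31/35]
  11 → cabin 2  [load 32/35]
  11 → cabin 4 (new)  [load 11/35]
  15 → cabin 4  [load 26/35]
  30 → cabin 5 (new)  [load 30/35]
  12 → cabin 6 (new)  [load 12/35]
  6 → cabin 4  [load 32/35]
  22 → cabin 6  [load 34/35]
6 cabins opened.

6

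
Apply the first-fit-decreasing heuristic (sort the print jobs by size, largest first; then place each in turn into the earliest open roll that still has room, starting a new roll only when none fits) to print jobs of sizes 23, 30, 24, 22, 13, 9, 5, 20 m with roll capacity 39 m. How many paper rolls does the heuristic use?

Sorted descending: 30, 24, 23, 22, 20, 13, 9, 5.
  30 → roll 1 (new)  [load 30/39]
  24 → roll 2 (new)  [load 24/39]
  23 → roll 3 (new)  [load 23/39]
  22 → roll 4 (new)  [load 22/39]
  20 → roll 5 (new)  [load 20/39]
  13 → roll 2  [load 37/39]
  9 → roll 1  [load 39/39]
  5 → roll 3  [load 28/39]
5 paper rolls opened.

5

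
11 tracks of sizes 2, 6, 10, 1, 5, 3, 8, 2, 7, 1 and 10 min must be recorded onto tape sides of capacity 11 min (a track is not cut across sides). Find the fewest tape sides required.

Total = 10 + 10 + 8 + 7 + 6 + 5 + 3 + 2 + 2 + 1 + 1 = 55 min.
Lower bound: ⌈55/11⌉ = 5 tape sides.
A packing using 5 tape sides:
  side 1: 10 + 1 = 11
  side 2: 10 + 1 = 11
  side 3: 8 + 3 = 11
  side 4: 7 + 2 + 2 = 11
  side 5: 6 + 5 = 11
This matches the lower bound, so 5 is optimal.

5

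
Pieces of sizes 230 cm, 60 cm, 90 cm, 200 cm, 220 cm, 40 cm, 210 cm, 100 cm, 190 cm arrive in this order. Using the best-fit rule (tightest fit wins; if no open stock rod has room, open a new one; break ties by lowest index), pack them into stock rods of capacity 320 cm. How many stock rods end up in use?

  230 → stock rod 1 (new)  [load 230/320]
  60 → stock rod 1  [load 290/320]
  90 → stock rod 2 (new)  [load 90/320]
  200 → stock rod 2  [load 290/320]
  220 → stock rod 3 (new)  [load 220/320]
  40 → stock rod 3  [load 260/320]
  210 → stock rod 4 (new)  [load 210/320]
  100 → stock rod 4  [load 310/320]
  190 → stock rod 5 (new)  [load 190/320]
5 stock rods opened.

5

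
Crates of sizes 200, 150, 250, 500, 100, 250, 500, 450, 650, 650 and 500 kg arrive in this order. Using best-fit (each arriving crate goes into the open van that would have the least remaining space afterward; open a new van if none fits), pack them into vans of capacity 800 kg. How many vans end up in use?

7

  200 → van 1 (new)  [load 200/800]
  150 → van 1  [load 350/800]
  250 → van 1  [load 600/800]
  500 → van 2 (new)  [load 500/800]
  100 → van 1  [load 700/800]
  250 → van 2  [load 750/800]
  500 → van 3 (new)  [load 500/800]
  450 → van 4 (new)  [load 450/800]
  650 → van 5 (new)  [load 650/800]
  650 → van 6 (new)  [load 650/800]
  500 → van 7 (new)  [load 500/800]
7 vans opened.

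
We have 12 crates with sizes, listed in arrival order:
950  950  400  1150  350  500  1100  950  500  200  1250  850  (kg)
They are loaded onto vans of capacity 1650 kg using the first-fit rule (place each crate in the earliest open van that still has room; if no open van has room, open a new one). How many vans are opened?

7

  950 → van 1 (new)  [load 950/1650]
  950 → van 2 (new)  [load 950/1650]
  400 → van 1  [load 1350/1650]
  1150 → van 3 (new)  [load 1150/1650]
  350 → van 2  [load 1300/1650]
  500 → van 3  [load 1650/1650]
  1100 → van 4 (new)  [load 1100/1650]
  950 → van 5 (new)  [load 950/1650]
  500 → van 4  [load 1600/1650]
  200 → van 1  [load 1550/1650]
  1250 → van 6 (new)  [load 1250/1650]
  850 → van 7 (new)  [load 850/1650]
7 vans opened.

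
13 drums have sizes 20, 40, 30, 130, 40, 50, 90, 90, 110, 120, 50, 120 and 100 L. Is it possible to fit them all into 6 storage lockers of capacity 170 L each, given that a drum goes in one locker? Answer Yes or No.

Total = 990 L; ⌈990/170⌉ = 6.
7 drums each exceed half the capacity and cannot share a locker, forcing at least 7 storage lockers.
At least 7 storage lockers are required, but only 6 are allowed.

No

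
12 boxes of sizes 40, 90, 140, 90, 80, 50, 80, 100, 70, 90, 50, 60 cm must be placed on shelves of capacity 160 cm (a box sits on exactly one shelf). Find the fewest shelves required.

Total = 140 + 100 + 90 + 90 + 90 + 80 + 80 + 70 + 60 + 50 + 50 + 40 = 940 cm.
Lower bound: ⌈940/160⌉ = 6 shelves.
A packing using 7 shelves:
  shelf 1: 140 = 140
  shelf 2: 100 + 60 = 160
  shelf 3: 90 + 70 = 160
  shelf 4: 90 + 50 = 140
  shelf 5: 90 + 50 = 140
  shelf 6: 80 + 80 = 160
  shelf 7: 40 = 40
No arrangement into 6 shelves stays within capacity, so 7 is optimal.

7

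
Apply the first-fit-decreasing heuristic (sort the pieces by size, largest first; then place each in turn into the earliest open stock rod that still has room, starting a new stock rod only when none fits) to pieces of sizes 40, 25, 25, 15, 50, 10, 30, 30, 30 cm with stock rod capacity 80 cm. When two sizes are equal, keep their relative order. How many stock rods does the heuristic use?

4

Sorted descending: 50, 40, 30, 30, 30, 25, 25, 15, 10.
  50 → stock rod 1 (new)  [load 50/80]
  40 → stock rod 2 (new)  [load 40/80]
  30 → stock rod 1  [load 80/80]
  30 → stock rod 2  [load 70/80]
  30 → stock rod 3 (new)  [load 30/80]
  25 → stock rod 3  [load 55/80]
  25 → stock rod 3  [load 80/80]
  15 → stock rod 4 (new)  [load 15/80]
  10 → stock rod 2  [load 80/80]
4 stock rods opened.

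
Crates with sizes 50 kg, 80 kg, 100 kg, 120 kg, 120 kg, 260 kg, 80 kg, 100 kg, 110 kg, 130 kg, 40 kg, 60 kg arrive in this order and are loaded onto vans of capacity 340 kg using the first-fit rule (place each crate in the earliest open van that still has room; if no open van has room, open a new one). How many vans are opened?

4

  50 → van 1 (new)  [load 50/340]
  80 → van 1  [load 130/340]
  100 → van 1  [load 230/340]
  120 → van 2 (new)  [load 120/340]
  120 → van 2  [load 240/340]
  260 → van 3 (new)  [load 260/340]
  80 → van 1  [load 310/340]
  100 → van 2  [load 340/340]
  110 → van 4 (new)  [load 110/340]
  130 → van 4  [load 240/340]
  40 → van 3  [load 300/340]
  60 → van 4  [load 300/340]
4 vans opened.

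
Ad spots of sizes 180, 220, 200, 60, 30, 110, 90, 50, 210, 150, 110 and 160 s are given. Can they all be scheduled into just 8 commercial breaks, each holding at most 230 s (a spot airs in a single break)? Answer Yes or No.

A valid assignment using 8 commercial breaks:
  break 1: 220 = 220
  break 2: 210 = 210
  break 3: 200 + 30 = 230
  break 4: 180 + 50 = 230
  break 5: 160 + 60 = 220
  break 6: 150 = 150
  break 7: 110 + 110 = 220
  break 8: 90 = 90
Every load is within 230 s, so 8 commercial breaks suffice.

Yes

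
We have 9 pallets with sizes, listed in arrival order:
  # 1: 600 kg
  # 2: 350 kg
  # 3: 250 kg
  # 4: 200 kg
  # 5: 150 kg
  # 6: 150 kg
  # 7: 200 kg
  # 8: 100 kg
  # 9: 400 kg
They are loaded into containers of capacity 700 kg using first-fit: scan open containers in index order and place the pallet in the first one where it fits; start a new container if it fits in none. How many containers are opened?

  600 → container 1 (new)  [load 600/700]
  350 → container 2 (new)  [load 350/700]
  250 → container 2  [load 600/700]
  200 → container 3 (new)  [load 200/700]
  150 → container 3  [load 350/700]
  150 → container 3  [load 500/700]
  200 → container 3  [load 700/700]
  100 → container 1  [load 700/700]
  400 → container 4 (new)  [load 400/700]
4 containers opened.

4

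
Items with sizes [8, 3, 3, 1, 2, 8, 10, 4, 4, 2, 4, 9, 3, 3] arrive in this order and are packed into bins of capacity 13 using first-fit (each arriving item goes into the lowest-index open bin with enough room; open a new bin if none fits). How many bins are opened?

  8 → bin 1 (new)  [load 8/13]
  3 → bin 1  [load 11/13]
  3 → bin 2 (new)  [load 3/13]
  1 → bin 1  [load 12/13]
  2 → bin 2  [load 5/13]
  8 → bin 2  [load 13/13]
  10 → bin 3 (new)  [load 10/13]
  4 → bin 4 (new)  [load 4/13]
  4 → bin 4  [load 8/13]
  2 → bin 3  [load 12/13]
  4 → bin 4  [load 12/13]
  9 → bin 5 (new)  [load 9/13]
  3 → bin 5  [load 12/13]
  3 → bin 6 (new)  [load 3/13]
6 bins opened.

6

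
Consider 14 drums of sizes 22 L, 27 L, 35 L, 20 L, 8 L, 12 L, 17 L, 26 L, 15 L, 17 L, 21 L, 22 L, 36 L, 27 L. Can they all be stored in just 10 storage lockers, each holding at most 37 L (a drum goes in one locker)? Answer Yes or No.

Yes

A valid assignment using 10 storage lockers:
  locker 1: 36 = 36
  locker 2: 35 = 35
  locker 3: 27 + 8 = 35
  locker 4: 27 = 27
  locker 5: 26 = 26
  locker 6: 22 + 15 = 37
  locker 7: 22 + 12 = 34
  locker 8: 21 = 21
  locker 9: 20 + 17 = 37
  locker 10: 17 = 17
Every load is within 37 L, so 10 storage lockers suffice.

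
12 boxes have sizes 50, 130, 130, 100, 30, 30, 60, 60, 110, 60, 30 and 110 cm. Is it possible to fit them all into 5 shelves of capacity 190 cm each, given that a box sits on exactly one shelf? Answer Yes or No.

A valid assignment using 5 shelves:
  shelf 1: 130 + 60 = 190
  shelf 2: 130 + 60 = 190
  shelf 3: 110 + 60 = 170
  shelf 4: 110 + 50 + 30 = 190
  shelf 5: 100 + 30 + 30 = 160
Every load is within 190 cm, so 5 shelves suffice.

Yes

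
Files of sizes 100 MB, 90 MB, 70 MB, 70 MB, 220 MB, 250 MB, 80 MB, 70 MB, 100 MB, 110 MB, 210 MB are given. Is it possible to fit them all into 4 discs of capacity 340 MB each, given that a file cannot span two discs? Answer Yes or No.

No

Total = 1370 MB; ⌈1370/340⌉ = 5.
At least 5 discs are required, but only 4 are allowed.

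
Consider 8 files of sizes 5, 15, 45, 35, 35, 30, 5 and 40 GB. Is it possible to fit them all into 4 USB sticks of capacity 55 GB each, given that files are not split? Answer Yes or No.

Total = 210 GB; ⌈210/55⌉ = 4.
5 files each exceed half the capacity and cannot share a USB stick, forcing at least 5 USB sticks.
At least 5 USB sticks are required, but only 4 are allowed.

No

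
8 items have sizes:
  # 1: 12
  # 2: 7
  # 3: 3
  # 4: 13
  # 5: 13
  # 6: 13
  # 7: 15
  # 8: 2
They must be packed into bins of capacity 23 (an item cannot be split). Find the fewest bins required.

Total = 15 + 13 + 13 + 13 + 12 + 7 + 3 + 2 = 78.
Lower bound: ⌈78/23⌉ = 4 bins.
Also, 5 items each exceed 23/2, and no two of those can share a bin, so at least 5 bins are needed.
A packing using 5 bins:
  bin 1: 15 + 7 = 22
  bin 2: 13 + 3 + 2 = 18
  bin 3: 13 = 13
  bin 4: 13 = 13
  bin 5: 12 = 12
This matches the lower bound, so 5 is optimal.

5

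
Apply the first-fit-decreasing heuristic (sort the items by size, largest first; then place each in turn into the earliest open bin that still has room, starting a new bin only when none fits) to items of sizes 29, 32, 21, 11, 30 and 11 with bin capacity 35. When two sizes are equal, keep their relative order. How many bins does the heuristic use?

5

Sorted descending: 32, 30, 29, 21, 11, 11.
  32 → bin 1 (new)  [load 32/35]
  30 → bin 2 (new)  [load 30/35]
  29 → bin 3 (new)  [load 29/35]
  21 → bin 4 (new)  [load 21/35]
  11 → bin 4  [load 32/35]
  11 → bin 5 (new)  [load 11/35]
5 bins opened.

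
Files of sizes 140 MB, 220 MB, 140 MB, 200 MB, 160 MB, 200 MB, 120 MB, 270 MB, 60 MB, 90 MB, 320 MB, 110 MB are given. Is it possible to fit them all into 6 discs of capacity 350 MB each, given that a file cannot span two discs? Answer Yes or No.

No

Total = 2030 MB; ⌈2030/350⌉ = 6.
The bound of 6 does not rule out 6, but exhaustive search shows no assignment into 6 discs of capacity 350 MB exists — the minimum is 7.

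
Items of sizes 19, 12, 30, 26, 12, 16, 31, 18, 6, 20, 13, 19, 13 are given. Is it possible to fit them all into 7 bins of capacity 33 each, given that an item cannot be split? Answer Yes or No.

Total = 235; ⌈235/33⌉ = 8.
At least 8 bins are required, but only 7 are allowed.

No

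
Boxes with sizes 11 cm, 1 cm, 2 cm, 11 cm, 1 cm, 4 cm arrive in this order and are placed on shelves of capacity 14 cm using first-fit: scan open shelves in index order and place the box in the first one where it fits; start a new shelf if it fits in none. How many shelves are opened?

3

  11 → shelf 1 (new)  [load 11/14]
  1 → shelf 1  [load 12/14]
  2 → shelf 1  [load 14/14]
  11 → shelf 2 (new)  [load 11/14]
  1 → shelf 2  [load 12/14]
  4 → shelf 3 (new)  [load 4/14]
3 shelves opened.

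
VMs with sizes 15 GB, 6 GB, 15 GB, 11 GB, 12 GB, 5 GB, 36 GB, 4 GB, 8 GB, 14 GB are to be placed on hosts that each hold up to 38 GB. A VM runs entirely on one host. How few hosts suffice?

4

Total = 36 + 15 + 15 + 14 + 12 + 11 + 8 + 6 + 5 + 4 = 126 GB.
Lower bound: ⌈126/38⌉ = 4 hosts.
A packing using 4 hosts:
  host 1: 36 = 36
  host 2: 15 + 15 + 8 = 38
  host 3: 14 + 12 + 11 = 37
  host 4: 6 + 5 + 4 = 15
This matches the lower bound, so 4 is optimal.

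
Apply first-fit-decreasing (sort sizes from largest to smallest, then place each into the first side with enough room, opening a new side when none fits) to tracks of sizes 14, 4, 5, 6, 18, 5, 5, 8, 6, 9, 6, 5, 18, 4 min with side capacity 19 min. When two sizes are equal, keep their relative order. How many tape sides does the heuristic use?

7

Sorted descending: 18, 18, 14, 9, 8, 6, 6, 6, 5, 5, 5, 5, 4, 4.
  18 → side 1 (new)  [load 18/19]
  18 → side 2 (new)  [load 18/19]
  14 → side 3 (new)  [load 14/19]
  9 → side 4 (new)  [load 9/19]
  8 → side 4  [load 17/19]
  6 → side 5 (new)  [load 6/19]
  6 → side 5  [load 12/19]
  6 → side 5  [load 18/19]
  5 → side 3  [load 19/19]
  5 → side 6 (new)  [load 5/19]
  5 → side 6  [load 10/19]
  5 → side 6  [load 15/19]
  4 → side 6  [load 19/19]
  4 → side 7 (new)  [load 4/19]
7 tape sides opened.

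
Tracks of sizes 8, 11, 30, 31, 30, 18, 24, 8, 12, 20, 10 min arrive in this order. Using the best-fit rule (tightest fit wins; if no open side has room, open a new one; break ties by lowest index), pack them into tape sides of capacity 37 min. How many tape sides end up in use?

  8 → side 1 (new)  [load 8/37]
  11 → side 1  [load 19/37]
  30 → side 2 (new)  [load 30/37]
  31 → side 3 (new)  [load 31/37]
  30 → side 4 (new)  [load 30/37]
  18 → side 1  [load 37/37]
  24 → side 5 (new)  [load 24/37]
  8 → side 5  [load 32/37]
  12 → side 6 (new)  [load 12/37]
  20 → side 6  [load 32/37]
  10 → side 7 (new)  [load 10/37]
7 tape sides opened.

7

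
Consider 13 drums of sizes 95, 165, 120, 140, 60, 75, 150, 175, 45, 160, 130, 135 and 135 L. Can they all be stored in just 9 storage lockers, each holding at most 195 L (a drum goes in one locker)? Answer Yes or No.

Total = 1585 L; ⌈1585/195⌉ = 9.
The bound of 9 does not rule out 9, but exhaustive search shows no assignment into 9 storage lockers of capacity 195 L exists — the minimum is 10.

No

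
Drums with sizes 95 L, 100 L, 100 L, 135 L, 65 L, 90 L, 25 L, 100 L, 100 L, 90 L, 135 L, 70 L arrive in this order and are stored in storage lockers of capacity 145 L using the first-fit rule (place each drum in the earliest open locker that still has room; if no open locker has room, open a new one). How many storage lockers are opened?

  95 → locker 1 (new)  [load 95/145]
  100 → locker 2 (new)  [load 100/145]
  100 → locker 3 (new)  [load 100/145]
  135 → locker 4 (new)  [load 135/145]
  65 → locker 5 (new)  [load 65/145]
  90 → locker 6 (new)  [load 90/145]
  25 → locker 1  [load 120/145]
  100 → locker 7 (new)  [load 100/145]
  100 → locker 8 (new)  [load 100/145]
  90 → locker 9 (new)  [load 90/145]
  135 → locker 10 (new)  [load 135/145]
  70 → locker 5  [load 135/145]
10 storage lockers opened.

10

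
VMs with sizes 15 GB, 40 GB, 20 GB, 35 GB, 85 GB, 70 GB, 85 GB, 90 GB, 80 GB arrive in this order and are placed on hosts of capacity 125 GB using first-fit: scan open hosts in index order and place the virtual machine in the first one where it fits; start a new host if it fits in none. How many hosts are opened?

6

  15 → host 1 (new)  [load 15/125]
  40 → host 1  [load 55/125]
  20 → host 1  [load 75/125]
  35 → host 1  [load 110/125]
  85 → host 2 (new)  [load 85/125]
  70 → host 3 (new)  [load 70/125]
  85 → host 4 (new)  [load 85/125]
  90 → host 5 (new)  [load 90/125]
  80 → host 6 (new)  [load 80/125]
6 hosts opened.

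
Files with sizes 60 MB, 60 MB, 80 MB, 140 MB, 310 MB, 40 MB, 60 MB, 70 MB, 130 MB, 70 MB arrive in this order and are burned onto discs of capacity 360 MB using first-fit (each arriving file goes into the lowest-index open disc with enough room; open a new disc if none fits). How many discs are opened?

  60 → disc 1 (new)  [load 60/360]
  60 → disc 1  [load 120/360]
  80 → disc 1  [load 200/360]
  140 → disc 1  [load 340/360]
  310 → disc 2 (new)  [load 310/360]
  40 → disc 2  [load 350/360]
  60 → disc 3 (new)  [load 60/360]
  70 → disc 3  [load 130/360]
  130 → disc 3  [load 260/360]
  70 → disc 3  [load 330/360]
3 discs opened.

3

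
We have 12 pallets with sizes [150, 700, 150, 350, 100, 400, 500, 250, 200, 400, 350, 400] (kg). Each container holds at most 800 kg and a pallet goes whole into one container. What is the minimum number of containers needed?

Total = 700 + 500 + 400 + 400 + 400 + 350 + 350 + 250 + 200 + 150 + 150 + 100 = 3950 kg.
Lower bound: ⌈3950/800⌉ = 5 containers.
A packing using 5 containers:
  container 1: 700 + 100 = 800
  container 2: 500 + 150 + 150 = 800
  container 3: 400 + 400 = 800
  container 4: 400 + 350 = 750
  container 5: 350 + 250 + 200 = 800
This matches the lower bound, so 5 is optimal.

5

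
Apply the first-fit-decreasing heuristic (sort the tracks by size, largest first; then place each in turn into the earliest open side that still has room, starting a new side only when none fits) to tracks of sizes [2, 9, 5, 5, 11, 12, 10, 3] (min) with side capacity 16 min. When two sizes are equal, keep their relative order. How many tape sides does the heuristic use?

Sorted descending: 12, 11, 10, 9, 5, 5, 3, 2.
  12 → side 1 (new)  [load 12/16]
  11 → side 2 (new)  [load 11/16]
  10 → side 3 (new)  [load 10/16]
  9 → side 4 (new)  [load 9/16]
  5 → side 2  [load 16/16]
  5 → side 3  [load 15/16]
  3 → side 1  [load 15/16]
  2 → side 4  [load 11/16]
4 tape sides opened.

4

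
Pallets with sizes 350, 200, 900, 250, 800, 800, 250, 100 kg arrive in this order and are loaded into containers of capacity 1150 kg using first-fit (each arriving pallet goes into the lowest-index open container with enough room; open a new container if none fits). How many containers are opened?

4

  350 → container 1 (new)  [load 350/1150]
  200 → container 1  [load 550/1150]
  900 → container 2 (new)  [load 900/1150]
  250 → container 1  [load 800/1150]
  800 → container 3 (new)  [load 800/1150]
  800 → container 4 (new)  [load 800/1150]
  250 → container 1  [load 1050/1150]
  100 → container 1  [load 1150/1150]
4 containers opened.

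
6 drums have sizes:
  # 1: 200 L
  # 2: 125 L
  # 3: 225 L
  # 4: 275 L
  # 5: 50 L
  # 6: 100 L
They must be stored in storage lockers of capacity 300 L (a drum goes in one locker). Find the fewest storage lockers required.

Total = 275 + 225 + 200 + 125 + 100 + 50 = 975 L.
Lower bound: ⌈975/300⌉ = 4 storage lockers.
A packing using 4 storage lockers:
  locker 1: 275 = 275
  locker 2: 225 + 50 = 275
  locker 3: 200 + 100 = 300
  locker 4: 125 = 125
This matches the lower bound, so 4 is optimal.

4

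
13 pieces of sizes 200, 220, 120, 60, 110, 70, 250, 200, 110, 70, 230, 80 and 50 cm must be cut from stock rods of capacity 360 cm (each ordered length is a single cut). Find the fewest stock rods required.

5

Total = 250 + 230 + 220 + 200 + 200 + 120 + 110 + 110 + 80 + 70 + 70 + 60 + 50 = 1770 cm.
Lower bound: ⌈1770/360⌉ = 5 stock rods.
A packing using 5 stock rods:
  stock rod 1: 250 + 110 = 360
  stock rod 2: 230 + 120 = 350
  stock rod 3: 220 + 80 + 60 = 360
  stock rod 4: 200 + 110 + 50 = 360
  stock rod 5: 200 + 70 + 70 = 340
This matches the lower bound, so 5 is optimal.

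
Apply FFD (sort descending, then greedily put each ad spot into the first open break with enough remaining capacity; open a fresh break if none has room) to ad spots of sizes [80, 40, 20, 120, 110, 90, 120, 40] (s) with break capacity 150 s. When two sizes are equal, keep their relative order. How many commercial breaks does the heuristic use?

Sorted descending: 120, 120, 110, 90, 80, 40, 40, 20.
  120 → break 1 (new)  [load 120/150]
  120 → break 2 (new)  [load 120/150]
  110 → break 3 (new)  [load 110/150]
  90 → break 4 (new)  [load 90/150]
  80 → break 5 (new)  [load 80/150]
  40 → break 3  [load 150/150]
  40 → break 4  [load 130/150]
  20 → break 1  [load 140/150]
5 commercial breaks opened.

5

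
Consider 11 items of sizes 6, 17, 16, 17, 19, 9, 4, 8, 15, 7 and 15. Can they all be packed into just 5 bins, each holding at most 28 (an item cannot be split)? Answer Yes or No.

Total = 133; ⌈133/28⌉ = 5.
6 items each exceed half the capacity and cannot share a bin, forcing at least 6 bins.
At least 6 bins are required, but only 5 are allowed.

No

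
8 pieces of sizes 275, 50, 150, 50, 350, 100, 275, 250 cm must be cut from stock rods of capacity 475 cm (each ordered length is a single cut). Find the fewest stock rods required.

4

Total = 350 + 275 + 275 + 250 + 150 + 100 + 50 + 50 = 1500 cm.
Lower bound: ⌈1500/475⌉ = 4 stock rods.
A packing using 4 stock rods:
  stock rod 1: 350 + 100 = 450
  stock rod 2: 275 + 150 + 50 = 475
  stock rod 3: 275 + 50 = 325
  stock rod 4: 250 = 250
This matches the lower bound, so 4 is optimal.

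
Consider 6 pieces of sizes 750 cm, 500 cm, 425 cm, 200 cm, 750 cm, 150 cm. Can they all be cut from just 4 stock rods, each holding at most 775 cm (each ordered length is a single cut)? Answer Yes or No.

A valid assignment using 4 stock rods:
  stock rod 1: 750 = 750
  stock rod 2: 750 = 750
  stock rod 3: 500 + 200 = 700
  stock rod 4: 425 + 150 = 575
Every load is within 775 cm, so 4 stock rods suffice.

Yes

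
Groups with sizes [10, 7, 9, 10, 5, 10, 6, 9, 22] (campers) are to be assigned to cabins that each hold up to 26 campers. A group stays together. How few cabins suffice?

4

Total = 22 + 10 + 10 + 10 + 9 + 9 + 7 + 6 + 5 = 88 campers.
Lower bound: ⌈88/26⌉ = 4 cabins.
A packing using 4 cabins:
  cabin 1: 22 = 22
  cabin 2: 10 + 10 + 6 = 26
  cabin 3: 10 + 9 + 7 = 26
  cabin 4: 9 + 5 = 14
This matches the lower bound, so 4 is optimal.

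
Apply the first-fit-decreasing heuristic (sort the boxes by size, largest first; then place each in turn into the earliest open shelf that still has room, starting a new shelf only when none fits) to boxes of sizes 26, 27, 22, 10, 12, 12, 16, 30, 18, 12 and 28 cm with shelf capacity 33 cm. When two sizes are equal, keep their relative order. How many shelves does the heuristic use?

Sorted descending: 30, 28, 27, 26, 22, 18, 16, 12, 12, 12, 10.
  30 → shelf 1 (new)  [load 30/33]
  28 → shelf 2 (new)  [load 28/33]
  27 → shelf 3 (new)  [load 27/33]
  26 → shelf 4 (new)  [load 26/33]
  22 → shelf 5 (new)  [load 22/33]
  18 → shelf 6 (new)  [load 18/33]
  16 → shelf 7 (new)  [load 16/33]
  12 → shelf 6  [load 30/33]
  12 → shelf 7  [load 28/33]
  12 → shelf 8 (new)  [load 12/33]
  10 → shelf 5  [load 32/33]
8 shelves opened.

8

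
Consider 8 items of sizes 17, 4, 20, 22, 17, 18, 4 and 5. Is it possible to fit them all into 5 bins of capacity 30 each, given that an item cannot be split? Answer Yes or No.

A valid assignment using 5 bins:
  bin 1: 22 + 5 = 27
  bin 2: 20 + 4 + 4 = 28
  bin 3: 18 = 18
  bin 4: 17 = 17
  bin 5: 17 = 17
Every load is within 30, so 5 bins suffice.

Yes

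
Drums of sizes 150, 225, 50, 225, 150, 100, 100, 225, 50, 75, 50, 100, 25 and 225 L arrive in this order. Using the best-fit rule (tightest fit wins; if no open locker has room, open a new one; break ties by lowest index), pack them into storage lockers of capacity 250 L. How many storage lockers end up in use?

  150 → locker 1 (new)  [load 150/250]
  225 → locker 2 (new)  [load 225/250]
  50 → locker 1  [load 200/250]
  225 → locker 3 (new)  [load 225/250]
  150 → locker 4 (new)  [load 150/250]
  100 → locker 4  [load 250/250]
  100 → locker 5 (new)  [load 100/250]
  225 → locker 6 (new)  [load 225/250]
  50 → locker 1  [load 250/250]
  75 → locker 5  [load 175/250]
  50 → locker 5  [load 225/250]
  100 → locker 7 (new)  [load 100/250]
  25 → locker 2  [load 250/250]
  225 → locker 8 (new)  [load 225/250]
8 storage lockers opened.

8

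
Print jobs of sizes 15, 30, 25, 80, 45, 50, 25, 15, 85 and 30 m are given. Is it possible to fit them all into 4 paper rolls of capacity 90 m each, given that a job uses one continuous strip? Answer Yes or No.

Total = 400 m; ⌈400/90⌉ = 5.
At least 5 paper rolls are required, but only 4 are allowed.

No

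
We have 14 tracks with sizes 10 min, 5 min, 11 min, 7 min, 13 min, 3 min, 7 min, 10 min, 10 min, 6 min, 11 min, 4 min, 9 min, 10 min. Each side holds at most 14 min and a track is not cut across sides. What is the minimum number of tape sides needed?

10

Total = 13 + 11 + 11 + 10 + 10 + 10 + 10 + 9 + 7 + 7 + 6 + 5 + 4 + 3 = 116 min.
Lower bound: ⌈116/14⌉ = 9 tape sides.
A packing using 10 tape sides:
  side 1: 13 = 13
  side 2: 11 + 3 = 14
  side 3: 11 = 11
  side 4: 10 + 4 = 14
  side 5: 10 = 10
  side 6: 10 = 10
  side 7: 10 = 10
  side 8: 9 + 5 = 14
  side 9: 7 + 7 = 14
  side 10: 6 = 6
No arrangement into 9 tape sides stays within capacity, so 10 is optimal.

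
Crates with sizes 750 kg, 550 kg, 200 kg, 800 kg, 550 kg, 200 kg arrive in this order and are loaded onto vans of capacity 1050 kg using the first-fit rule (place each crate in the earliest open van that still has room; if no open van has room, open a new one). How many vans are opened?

4

  750 → van 1 (new)  [load 750/1050]
  550 → van 2 (new)  [load 550/1050]
  200 → van 1  [load 950/1050]
  800 → van 3 (new)  [load 800/1050]
  550 → van 4 (new)  [load 550/1050]
  200 → van 2  [load 750/1050]
4 vans opened.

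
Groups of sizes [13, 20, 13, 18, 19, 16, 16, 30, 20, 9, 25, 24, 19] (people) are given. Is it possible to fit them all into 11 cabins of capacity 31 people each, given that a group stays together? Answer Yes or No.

Yes

A valid assignment using 10 cabins:
  cabin 1: 30 = 30
  cabin 2: 25 = 25
  cabin 3: 24 = 24
  cabin 4: 20 + 9 = 29
  cabin 5: 20 = 20
  cabin 6: 19 = 19
  cabin 7: 19 = 19
  cabin 8: 18 + 13 = 31
  cabin 9: 16 + 13 = 29
  cabin 10: 16 = 16
That uses only 10 ≤ 11, so 11 cabins are enough.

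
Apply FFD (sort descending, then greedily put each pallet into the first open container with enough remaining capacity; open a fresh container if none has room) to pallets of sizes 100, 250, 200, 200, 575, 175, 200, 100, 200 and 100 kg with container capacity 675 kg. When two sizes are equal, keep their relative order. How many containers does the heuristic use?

4

Sorted descending: 575, 250, 200, 200, 200, 200, 175, 100, 100, 100.
  575 → container 1 (new)  [load 575/675]
  250 → container 2 (new)  [load 250/675]
  200 → container 2  [load 450/675]
  200 → container 2  [load 650/675]
  200 → container 3 (new)  [load 200/675]
  200 → container 3  [load 400/675]
  175 → container 3  [load 575/675]
  100 → container 1  [load 675/675]
  100 → container 3  [load 675/675]
  100 → container 4 (new)  [load 100/675]
4 containers opened.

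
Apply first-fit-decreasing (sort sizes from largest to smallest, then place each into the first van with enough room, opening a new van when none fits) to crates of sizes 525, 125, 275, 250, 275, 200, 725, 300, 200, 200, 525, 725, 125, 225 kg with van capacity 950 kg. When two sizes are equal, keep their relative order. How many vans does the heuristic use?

Sorted descending: 725, 725, 525, 525, 300, 275, 275, 250, 225, 200, 200, 200, 125, 125.
  725 → van 1 (new)  [load 725/950]
  725 → van 2 (new)  [load 725/950]
  525 → van 3 (new)  [load 525/950]
  525 → van 4 (new)  [load 525/950]
  300 → van 3  [load 825/950]
  275 → van 4  [load 800/950]
  275 → van 5 (new)  [load 275/950]
  250 → van 5  [load 525/950]
  225 → van 1  [load 950/950]
  200 → van 2  [load 925/950]
  200 → van 5  [load 725/950]
  200 → van 5  [load 925/950]
  125 → van 3  [load 950/950]
  125 → van 4  [load 925/950]
5 vans opened.

5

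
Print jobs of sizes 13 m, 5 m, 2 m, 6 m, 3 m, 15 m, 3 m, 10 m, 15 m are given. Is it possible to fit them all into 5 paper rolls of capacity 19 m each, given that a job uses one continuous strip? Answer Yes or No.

Yes

A valid assignment using 4 paper rolls:
  roll 1: 15 + 3 = 18
  roll 2: 15 + 3 = 18
  roll 3: 13 + 6 = 19
  roll 4: 10 + 5 + 2 = 17
That uses only 4 ≤ 5, so 5 paper rolls are enough.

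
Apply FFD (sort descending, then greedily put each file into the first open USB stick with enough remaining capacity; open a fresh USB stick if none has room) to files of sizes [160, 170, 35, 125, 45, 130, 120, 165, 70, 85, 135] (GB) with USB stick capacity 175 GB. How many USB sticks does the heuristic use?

Sorted descending: 170, 165, 160, 135, 130, 125, 120, 85, 70, 45, 35.
  170 → USB stick 1 (new)  [load 170/175]
  165 → USB stick 2 (new)  [load 165/175]
  160 → USB stick 3 (new)  [load 160/175]
  135 → USB stick 4 (new)  [load 135/175]
  130 → USB stick 5 (new)  [load 130/175]
  125 → USB stick 6 (new)  [load 125/175]
  120 → USB stick 7 (new)  [load 120/175]
  85 → USB stick 8 (new)  [load 85/175]
  70 → USB stick 8  [load 155/175]
  45 → USB stick 5  [load 175/175]
  35 → USB stick 4  [load 170/175]
8 USB sticks opened.

8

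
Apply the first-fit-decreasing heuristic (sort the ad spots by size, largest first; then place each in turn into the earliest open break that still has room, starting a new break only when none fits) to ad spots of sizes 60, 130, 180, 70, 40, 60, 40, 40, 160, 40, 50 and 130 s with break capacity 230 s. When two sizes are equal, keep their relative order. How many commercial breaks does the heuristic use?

5

Sorted descending: 180, 160, 130, 130, 70, 60, 60, 50, 40, 40, 40, 40.
  180 → break 1 (new)  [load 180/230]
  160 → break 2 (new)  [load 160/230]
  130 → break 3 (new)  [load 130/230]
  130 → break 4 (new)  [load 130/230]
  70 → break 2  [load 230/230]
  60 → break 3  [load 190/230]
  60 → break 4  [load 190/230]
  50 → break 1  [load 230/230]
  40 → break 3  [load 230/230]
  40 → break 4  [load 230/230]
  40 → break 5 (new)  [load 40/230]
  40 → break 5  [load 80/230]
5 commercial breaks opened.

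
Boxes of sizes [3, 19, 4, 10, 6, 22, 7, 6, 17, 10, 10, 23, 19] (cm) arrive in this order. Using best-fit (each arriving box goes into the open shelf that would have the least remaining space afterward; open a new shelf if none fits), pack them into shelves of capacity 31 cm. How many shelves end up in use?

6

  3 → shelf 1 (new)  [load 3/31]
  19 → shelf 1  [load 22/31]
  4 → shelf 1  [load 26/31]
  10 → shelf 2 (new)  [load 10/31]
  6 → shelf 2  [load 16/31]
  22 → shelf 3 (new)  [load 22/31]
  7 → shelf 3  [load 29/31]
  6 → shelf 2  [load 22/31]
  17 → shelf 4 (new)  [load 17/31]
  10 → shelf 4  [load 27/31]
  10 → shelf 5 (new)  [load 10/31]
  23 → shelf 6 (new)  [load 23/31]
  19 → shelf 5  [load 29/31]
6 shelves opened.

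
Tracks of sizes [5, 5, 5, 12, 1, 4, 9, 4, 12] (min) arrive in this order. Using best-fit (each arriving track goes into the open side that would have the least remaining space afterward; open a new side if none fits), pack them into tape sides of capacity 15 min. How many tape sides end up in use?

  5 → side 1 (new)  [load 5/15]
  5 → side 1  [load 10/15]
  5 → side 1  [load 15/15]
  12 → side 2 (new)  [load 12/15]
  1 → side 2  [load 13/15]
  4 → side 3 (new)  [load 4/15]
  9 → side 3  [load 13/15]
  4 → side 4 (new)  [load 4/15]
  12 → side 5 (new)  [load 12/15]
5 tape sides opened.

5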